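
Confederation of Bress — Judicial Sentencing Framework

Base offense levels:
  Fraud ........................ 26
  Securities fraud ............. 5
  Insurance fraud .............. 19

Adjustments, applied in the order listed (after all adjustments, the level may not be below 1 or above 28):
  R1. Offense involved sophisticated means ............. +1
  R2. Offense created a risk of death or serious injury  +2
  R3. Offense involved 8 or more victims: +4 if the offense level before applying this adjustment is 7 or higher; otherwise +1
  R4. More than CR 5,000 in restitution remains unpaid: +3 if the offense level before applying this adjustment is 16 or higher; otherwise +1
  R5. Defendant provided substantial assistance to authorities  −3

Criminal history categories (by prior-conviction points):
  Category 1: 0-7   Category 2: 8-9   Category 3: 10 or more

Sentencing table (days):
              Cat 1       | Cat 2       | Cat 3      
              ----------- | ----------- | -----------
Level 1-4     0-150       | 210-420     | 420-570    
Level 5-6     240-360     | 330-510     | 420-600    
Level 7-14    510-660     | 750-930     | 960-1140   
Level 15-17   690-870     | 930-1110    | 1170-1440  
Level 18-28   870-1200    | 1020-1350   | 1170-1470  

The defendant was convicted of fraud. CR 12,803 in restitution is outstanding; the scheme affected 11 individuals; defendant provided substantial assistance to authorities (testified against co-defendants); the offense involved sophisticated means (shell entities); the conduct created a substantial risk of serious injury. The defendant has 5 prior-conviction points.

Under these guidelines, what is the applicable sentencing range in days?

Base offense level for fraud: 26.
R1 applies: 26 + 1 = 27.
R2 applies: 27 + 2 = 29.
R3 applies (level before this adjustment is 29 ≥ 7, so +4): 29 + 4 = 33.
R4 applies (level before this adjustment is 33 ≥ 16, so +3): 33 + 3 = 36.
R5 applies: 36 − 3 = 33.
Level 33 exceeds the maximum of 28; capped at 28.
Final offense level: 28.
Criminal history: 5 prior points → Category 1 (0-7).
Level 28 falls in the 18-28 band.
Grid: Level 18-28 × Category 1 = 870-1200 days.

870-1200 days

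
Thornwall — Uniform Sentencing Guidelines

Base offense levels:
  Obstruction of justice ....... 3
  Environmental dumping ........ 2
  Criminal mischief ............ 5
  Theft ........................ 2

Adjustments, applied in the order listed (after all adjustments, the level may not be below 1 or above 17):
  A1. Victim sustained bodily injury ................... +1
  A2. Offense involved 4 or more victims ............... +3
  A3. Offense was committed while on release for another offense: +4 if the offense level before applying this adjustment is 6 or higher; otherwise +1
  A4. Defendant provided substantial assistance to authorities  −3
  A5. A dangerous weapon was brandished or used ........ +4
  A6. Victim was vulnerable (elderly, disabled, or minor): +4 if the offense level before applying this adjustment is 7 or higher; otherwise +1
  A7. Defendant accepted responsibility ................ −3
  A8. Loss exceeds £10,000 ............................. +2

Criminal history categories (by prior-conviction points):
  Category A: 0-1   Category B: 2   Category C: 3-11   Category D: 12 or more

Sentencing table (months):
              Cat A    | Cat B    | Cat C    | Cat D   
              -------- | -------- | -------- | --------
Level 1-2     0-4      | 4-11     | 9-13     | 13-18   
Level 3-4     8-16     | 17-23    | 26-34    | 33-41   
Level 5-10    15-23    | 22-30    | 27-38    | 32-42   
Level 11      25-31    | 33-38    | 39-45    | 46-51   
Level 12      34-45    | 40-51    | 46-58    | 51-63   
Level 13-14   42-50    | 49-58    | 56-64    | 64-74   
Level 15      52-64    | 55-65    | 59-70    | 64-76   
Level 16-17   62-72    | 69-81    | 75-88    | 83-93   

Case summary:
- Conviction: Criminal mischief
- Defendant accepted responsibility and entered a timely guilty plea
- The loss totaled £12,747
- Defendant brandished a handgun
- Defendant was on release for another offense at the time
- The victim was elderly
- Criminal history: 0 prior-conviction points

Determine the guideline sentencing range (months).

42-50 months

Base offense level for criminal mischief: 5.
A2 does not apply.
A3 applies (level before this adjustment is 5 < 6, so +1): 5 + 1 = 6.
A5 applies: 6 + 4 = 10.
A6 applies (level before this adjustment is 10 ≥ 7, so +4): 10 + 4 = 14.
A7 applies: 14 − 3 = 11.
A8 applies: 11 + 2 = 13.
Final offense level: 13.
Criminal history: 0 prior points → Category A (0-1).
Level 13 falls in the 13-14 band.
Grid: Level 13-14 × Category A = 42-50 months.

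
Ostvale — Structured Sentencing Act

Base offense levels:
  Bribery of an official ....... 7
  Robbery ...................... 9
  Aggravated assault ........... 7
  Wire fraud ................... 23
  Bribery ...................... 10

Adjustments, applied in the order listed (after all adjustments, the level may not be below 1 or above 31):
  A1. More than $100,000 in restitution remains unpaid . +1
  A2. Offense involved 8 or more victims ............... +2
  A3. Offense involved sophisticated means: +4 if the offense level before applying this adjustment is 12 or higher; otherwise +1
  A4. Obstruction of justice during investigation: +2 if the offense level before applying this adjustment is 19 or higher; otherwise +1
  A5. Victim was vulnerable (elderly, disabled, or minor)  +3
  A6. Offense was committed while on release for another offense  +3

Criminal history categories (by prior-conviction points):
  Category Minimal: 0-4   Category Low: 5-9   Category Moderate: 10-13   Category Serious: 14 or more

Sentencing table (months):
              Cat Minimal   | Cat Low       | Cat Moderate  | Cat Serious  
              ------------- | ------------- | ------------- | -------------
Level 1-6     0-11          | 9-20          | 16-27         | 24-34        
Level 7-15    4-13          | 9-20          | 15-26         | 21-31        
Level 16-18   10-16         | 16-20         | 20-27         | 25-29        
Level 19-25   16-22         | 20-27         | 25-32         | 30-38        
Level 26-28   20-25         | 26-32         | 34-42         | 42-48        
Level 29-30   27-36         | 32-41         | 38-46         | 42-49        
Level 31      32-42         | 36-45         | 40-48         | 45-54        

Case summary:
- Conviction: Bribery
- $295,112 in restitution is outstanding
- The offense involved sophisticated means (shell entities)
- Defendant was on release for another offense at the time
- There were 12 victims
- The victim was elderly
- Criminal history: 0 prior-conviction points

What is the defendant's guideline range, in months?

Base offense level for bribery: 10.
A1 applies: 10 + 1 = 11.
A2 applies: 11 + 2 = 13.
A3 applies (level before this adjustment is 13 ≥ 12, so +4): 13 + 4 = 17.
A5 applies: 17 + 3 = 20.
A6 applies: 20 + 3 = 23.
Final offense level: 23.
Criminal history: 0 prior points → Category Minimal (0-4).
Level 23 falls in the 19-25 band.
Grid: Level 19-25 × Category Minimal = 16-22 months.

16-22 months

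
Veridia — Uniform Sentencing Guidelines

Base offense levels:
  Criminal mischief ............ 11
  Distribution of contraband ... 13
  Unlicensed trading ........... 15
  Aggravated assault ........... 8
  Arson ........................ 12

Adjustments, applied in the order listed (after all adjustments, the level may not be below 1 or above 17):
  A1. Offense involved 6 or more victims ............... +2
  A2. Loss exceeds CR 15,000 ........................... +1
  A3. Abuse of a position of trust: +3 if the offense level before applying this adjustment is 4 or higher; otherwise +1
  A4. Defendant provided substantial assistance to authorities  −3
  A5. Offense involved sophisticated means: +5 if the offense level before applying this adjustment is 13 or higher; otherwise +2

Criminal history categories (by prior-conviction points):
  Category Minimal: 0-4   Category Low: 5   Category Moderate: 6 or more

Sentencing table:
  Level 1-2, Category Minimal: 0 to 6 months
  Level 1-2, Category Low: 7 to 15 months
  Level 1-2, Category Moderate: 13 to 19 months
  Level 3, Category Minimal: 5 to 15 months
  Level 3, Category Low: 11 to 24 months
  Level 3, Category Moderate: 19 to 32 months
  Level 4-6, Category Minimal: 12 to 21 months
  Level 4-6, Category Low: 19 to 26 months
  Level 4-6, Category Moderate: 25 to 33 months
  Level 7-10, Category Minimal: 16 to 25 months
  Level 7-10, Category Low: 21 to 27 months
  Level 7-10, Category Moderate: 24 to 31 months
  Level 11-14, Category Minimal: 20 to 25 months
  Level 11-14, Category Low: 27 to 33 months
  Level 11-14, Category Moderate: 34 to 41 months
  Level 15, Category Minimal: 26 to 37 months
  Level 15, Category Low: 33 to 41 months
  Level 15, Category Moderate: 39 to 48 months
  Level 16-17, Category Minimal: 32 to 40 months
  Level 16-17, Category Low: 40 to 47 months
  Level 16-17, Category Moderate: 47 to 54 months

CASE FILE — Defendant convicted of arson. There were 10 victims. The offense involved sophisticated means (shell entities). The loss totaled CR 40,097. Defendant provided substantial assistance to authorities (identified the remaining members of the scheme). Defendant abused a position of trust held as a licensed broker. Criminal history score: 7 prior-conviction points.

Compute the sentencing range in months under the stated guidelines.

Base offense level for arson: 12.
A1 applies: 12 + 2 = 14.
A2 applies: 14 + 1 = 15.
A3 applies (level before this adjustment is 15 ≥ 4, so +3): 15 + 3 = 18.
A4 applies: 18 − 3 = 15.
A5 applies (level before this adjustment is 15 ≥ 13, so +5): 15 + 5 = 20.
Level 20 exceeds the maximum of 17; capped at 17.
Final offense level: 17.
Criminal history: 7 prior points → Category Moderate (6+).
Level 17 falls in the 16-17 band.
Grid: Level 16-17 × Category Moderate = 47-54 months.

47-54 months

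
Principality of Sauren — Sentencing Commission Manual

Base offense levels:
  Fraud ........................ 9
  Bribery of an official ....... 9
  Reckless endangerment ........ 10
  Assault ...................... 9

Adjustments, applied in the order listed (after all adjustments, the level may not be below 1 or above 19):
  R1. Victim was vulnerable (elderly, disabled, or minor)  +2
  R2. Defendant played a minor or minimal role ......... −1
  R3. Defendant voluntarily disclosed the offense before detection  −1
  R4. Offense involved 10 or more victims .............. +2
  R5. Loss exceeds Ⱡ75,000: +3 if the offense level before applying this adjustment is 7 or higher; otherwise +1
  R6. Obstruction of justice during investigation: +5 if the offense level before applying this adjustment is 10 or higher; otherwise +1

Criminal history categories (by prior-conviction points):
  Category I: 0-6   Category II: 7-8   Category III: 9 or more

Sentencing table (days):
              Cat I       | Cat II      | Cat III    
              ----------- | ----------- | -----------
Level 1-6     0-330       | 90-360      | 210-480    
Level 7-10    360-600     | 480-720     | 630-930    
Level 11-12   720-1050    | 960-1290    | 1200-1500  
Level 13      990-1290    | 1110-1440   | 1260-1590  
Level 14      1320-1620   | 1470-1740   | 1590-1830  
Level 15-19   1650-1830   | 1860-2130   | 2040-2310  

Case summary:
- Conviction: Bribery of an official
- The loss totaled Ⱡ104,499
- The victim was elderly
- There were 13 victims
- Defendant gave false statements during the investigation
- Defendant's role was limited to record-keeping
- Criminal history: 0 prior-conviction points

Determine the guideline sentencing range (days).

Base offense level for bribery of an official: 9.
R1 applies: 9 + 2 = 11.
R2 applies: 11 − 1 = 10.
R3 does not apply.
R4 applies: 10 + 2 = 12.
R5 applies (level before this adjustment is 12 ≥ 7, so +3): 12 + 3 = 15.
R6 applies (level before this adjustment is 15 ≥ 10, so +5): 15 + 5 = 20.
Level 20 exceeds the maximum of 19; capped at 19.
Final offense level: 19.
Criminal history: 0 prior points → Category I (0-6).
Level 19 falls in the 15-19 band.
Grid: Level 15-19 × Category I = 1650-1830 days.

1650-1830 days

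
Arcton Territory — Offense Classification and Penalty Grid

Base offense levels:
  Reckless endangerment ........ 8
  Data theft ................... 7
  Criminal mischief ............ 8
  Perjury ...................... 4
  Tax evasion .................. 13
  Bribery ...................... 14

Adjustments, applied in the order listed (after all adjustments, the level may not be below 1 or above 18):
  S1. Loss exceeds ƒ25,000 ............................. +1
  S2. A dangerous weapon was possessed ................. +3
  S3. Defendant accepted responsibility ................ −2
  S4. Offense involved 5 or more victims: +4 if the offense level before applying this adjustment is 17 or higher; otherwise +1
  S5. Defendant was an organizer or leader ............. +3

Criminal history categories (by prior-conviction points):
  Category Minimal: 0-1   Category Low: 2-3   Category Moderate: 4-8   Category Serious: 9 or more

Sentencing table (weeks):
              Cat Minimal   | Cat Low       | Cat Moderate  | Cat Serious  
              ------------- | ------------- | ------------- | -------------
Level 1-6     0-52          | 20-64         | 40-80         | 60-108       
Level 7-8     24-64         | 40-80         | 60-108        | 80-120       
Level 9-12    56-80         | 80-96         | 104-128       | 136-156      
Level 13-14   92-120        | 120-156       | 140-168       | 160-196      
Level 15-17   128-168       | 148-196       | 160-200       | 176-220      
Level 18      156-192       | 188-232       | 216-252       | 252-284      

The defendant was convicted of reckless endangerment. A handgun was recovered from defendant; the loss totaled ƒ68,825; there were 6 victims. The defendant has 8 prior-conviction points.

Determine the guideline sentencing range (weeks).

140-168 weeks

Base offense level for reckless endangerment: 8.
S1 applies: 8 + 1 = 9.
S2 applies: 9 + 3 = 12.
S4 applies (level before this adjustment is 12 < 17, so +1): 12 + 1 = 13.
Final offense level: 13.
Criminal history: 8 prior points → Category Moderate (4-8).
Level 13 falls in the 13-14 band.
Grid: Level 13-14 × Category Moderate = 140-168 weeks.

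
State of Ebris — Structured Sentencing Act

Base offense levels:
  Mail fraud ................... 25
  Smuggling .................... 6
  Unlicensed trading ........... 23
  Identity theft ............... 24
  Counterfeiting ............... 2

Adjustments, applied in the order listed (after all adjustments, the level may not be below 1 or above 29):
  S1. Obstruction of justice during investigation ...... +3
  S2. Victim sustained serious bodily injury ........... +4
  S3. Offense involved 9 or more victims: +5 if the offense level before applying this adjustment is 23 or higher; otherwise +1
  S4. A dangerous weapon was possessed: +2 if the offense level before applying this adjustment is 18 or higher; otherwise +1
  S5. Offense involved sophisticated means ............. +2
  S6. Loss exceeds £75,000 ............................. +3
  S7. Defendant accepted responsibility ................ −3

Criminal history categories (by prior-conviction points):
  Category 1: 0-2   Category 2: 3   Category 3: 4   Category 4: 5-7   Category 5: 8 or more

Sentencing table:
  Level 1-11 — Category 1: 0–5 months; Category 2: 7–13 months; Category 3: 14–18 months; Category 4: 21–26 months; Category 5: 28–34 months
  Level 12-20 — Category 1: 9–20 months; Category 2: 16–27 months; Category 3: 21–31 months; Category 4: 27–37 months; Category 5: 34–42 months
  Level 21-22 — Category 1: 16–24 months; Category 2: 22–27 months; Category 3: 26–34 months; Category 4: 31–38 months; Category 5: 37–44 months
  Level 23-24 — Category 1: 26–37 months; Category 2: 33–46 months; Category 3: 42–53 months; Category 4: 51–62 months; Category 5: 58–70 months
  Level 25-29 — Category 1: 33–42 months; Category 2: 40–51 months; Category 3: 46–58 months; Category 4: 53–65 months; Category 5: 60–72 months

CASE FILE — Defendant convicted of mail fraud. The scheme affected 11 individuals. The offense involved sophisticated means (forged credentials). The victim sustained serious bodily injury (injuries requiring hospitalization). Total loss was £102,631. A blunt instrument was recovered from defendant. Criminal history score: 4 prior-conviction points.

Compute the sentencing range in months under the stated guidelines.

Base offense level for mail fraud: 25.
S1 does not apply.
S2 applies: 25 + 4 = 29.
S3 applies (level before this adjustment is 29 ≥ 23, so +5): 29 + 5 = 34.
S4 applies (level before this adjustment is 34 ≥ 18, so +2): 34 + 2 = 36.
S5 applies: 36 + 2 = 38.
S6 applies: 38 + 3 = 41.
S7 does not apply.
Level 41 exceeds the maximum of 29; capped at 29.
Final offense level: 29.
Criminal history: 4 prior points → Category 3 (4).
Level 29 falls in the 25-29 band.
Grid: Level 25-29 × Category 3 = 46-58 months.

46-58 months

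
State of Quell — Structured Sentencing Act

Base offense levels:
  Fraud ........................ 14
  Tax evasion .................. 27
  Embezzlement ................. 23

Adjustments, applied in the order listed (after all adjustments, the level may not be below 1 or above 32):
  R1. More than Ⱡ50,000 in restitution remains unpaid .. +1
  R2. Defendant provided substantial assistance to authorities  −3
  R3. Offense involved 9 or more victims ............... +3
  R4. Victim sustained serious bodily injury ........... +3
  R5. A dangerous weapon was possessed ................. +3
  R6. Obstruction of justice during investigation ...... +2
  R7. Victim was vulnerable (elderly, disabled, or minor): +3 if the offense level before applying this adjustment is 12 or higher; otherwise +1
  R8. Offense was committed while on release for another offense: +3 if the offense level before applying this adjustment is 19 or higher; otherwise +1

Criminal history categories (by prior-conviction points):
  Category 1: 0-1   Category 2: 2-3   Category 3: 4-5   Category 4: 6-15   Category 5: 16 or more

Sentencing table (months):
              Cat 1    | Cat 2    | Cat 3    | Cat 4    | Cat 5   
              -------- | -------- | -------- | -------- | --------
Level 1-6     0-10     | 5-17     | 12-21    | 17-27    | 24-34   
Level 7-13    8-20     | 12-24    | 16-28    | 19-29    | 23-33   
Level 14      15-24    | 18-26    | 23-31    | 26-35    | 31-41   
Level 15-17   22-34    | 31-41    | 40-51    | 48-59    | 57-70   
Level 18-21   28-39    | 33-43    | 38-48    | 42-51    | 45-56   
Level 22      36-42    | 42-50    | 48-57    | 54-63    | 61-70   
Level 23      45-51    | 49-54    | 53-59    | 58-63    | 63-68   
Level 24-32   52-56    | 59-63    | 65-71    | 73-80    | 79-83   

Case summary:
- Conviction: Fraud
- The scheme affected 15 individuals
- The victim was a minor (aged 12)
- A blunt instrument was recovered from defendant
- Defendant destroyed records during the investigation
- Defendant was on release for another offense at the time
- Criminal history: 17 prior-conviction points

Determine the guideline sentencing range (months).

79-83 months

Base offense level for fraud: 14.
R2 does not apply.
R3 applies: 14 + 3 = 17.
R5 applies: 17 + 3 = 20.
R6 applies: 20 + 2 = 22.
R7 applies (level before this adjustment is 22 ≥ 12, so +3): 22 + 3 = 25.
R8 applies (level before this adjustment is 25 ≥ 19, so +3): 25 + 3 = 28.
Final offense level: 28.
Criminal history: 17 prior points → Category 5 (16+).
Level 28 falls in the 24-32 band.
Grid: Level 24-32 × Category 5 = 79-83 months.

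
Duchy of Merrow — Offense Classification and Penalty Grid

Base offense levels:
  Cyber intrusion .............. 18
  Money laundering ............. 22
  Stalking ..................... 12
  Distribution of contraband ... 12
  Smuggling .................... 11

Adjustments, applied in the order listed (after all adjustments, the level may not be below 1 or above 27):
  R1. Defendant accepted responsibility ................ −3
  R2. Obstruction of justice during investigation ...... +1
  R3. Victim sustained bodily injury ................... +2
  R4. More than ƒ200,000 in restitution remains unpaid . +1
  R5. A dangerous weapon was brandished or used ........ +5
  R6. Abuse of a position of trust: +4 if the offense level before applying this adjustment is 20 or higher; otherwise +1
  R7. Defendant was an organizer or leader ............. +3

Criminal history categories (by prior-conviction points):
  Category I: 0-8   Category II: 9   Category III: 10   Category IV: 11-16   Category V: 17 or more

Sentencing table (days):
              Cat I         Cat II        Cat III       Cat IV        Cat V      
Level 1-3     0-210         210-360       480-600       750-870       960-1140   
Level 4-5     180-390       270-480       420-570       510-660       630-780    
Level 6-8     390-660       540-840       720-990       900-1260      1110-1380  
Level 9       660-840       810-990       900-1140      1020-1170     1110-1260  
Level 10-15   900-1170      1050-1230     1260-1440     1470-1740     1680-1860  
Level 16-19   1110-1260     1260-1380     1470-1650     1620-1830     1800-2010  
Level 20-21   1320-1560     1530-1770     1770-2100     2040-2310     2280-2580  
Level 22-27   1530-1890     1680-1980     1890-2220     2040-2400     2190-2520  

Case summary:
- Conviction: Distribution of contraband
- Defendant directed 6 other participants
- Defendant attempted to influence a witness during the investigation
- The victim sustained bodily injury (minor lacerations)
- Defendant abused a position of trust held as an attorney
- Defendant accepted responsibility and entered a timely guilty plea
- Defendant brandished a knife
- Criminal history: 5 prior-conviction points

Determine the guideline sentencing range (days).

Base offense level for distribution of contraband: 12.
R1 applies: 12 − 3 = 9.
R2 applies: 9 + 1 = 10.
R3 applies: 10 + 2 = 12.
R4 does not apply.
R5 applies: 12 + 5 = 17.
R6 applies (level before this adjustment is 17 < 20, so +1): 17 + 1 = 18.
R7 applies: 18 + 3 = 21.
Final offense level: 21.
Criminal history: 5 prior points → Category I (0-8).
Level 21 falls in the 20-21 band.
Grid: Level 20-21 × Category I = 1320-1560 days.

1320-1560 days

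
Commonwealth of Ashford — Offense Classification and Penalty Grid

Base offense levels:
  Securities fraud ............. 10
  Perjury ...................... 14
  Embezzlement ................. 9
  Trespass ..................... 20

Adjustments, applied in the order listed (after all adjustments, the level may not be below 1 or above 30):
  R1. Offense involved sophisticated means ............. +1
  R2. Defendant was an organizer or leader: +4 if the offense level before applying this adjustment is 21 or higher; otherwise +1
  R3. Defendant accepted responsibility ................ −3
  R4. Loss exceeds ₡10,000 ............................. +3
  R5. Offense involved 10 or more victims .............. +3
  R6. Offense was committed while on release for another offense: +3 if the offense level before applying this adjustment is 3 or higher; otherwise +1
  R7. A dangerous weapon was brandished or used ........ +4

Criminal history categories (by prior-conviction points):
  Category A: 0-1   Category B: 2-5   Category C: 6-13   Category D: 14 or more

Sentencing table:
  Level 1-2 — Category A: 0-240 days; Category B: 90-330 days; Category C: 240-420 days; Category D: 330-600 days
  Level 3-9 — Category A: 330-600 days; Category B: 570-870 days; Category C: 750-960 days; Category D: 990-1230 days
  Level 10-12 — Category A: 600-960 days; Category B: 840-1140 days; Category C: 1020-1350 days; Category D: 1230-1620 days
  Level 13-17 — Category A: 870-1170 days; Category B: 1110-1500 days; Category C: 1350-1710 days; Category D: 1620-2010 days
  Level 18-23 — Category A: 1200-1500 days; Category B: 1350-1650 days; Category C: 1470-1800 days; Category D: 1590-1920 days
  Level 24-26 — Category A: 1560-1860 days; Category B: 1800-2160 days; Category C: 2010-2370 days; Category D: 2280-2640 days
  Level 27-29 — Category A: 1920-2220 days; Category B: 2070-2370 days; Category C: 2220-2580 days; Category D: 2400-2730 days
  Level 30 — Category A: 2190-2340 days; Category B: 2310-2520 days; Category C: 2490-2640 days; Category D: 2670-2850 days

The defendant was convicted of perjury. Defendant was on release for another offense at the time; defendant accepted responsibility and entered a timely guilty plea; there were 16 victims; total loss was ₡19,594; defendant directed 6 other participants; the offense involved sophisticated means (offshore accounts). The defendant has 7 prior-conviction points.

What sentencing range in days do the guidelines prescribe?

1470-1800 days

Base offense level for perjury: 14.
R1 applies: 14 + 1 = 15.
R2 applies (level before this adjustment is 15 < 21, so +1): 15 + 1 = 16.
R3 applies: 16 − 3 = 13.
R4 applies: 13 + 3 = 16.
R5 applies: 16 + 3 = 19.
R6 applies (level before this adjustment is 19 ≥ 3, so +3): 19 + 3 = 22.
R7 does not apply.
Final offense level: 22.
Criminal history: 7 prior points → Category C (6-13).
Level 22 falls in the 18-23 band.
Grid: Level 18-23 × Category C = 1470-1800 days.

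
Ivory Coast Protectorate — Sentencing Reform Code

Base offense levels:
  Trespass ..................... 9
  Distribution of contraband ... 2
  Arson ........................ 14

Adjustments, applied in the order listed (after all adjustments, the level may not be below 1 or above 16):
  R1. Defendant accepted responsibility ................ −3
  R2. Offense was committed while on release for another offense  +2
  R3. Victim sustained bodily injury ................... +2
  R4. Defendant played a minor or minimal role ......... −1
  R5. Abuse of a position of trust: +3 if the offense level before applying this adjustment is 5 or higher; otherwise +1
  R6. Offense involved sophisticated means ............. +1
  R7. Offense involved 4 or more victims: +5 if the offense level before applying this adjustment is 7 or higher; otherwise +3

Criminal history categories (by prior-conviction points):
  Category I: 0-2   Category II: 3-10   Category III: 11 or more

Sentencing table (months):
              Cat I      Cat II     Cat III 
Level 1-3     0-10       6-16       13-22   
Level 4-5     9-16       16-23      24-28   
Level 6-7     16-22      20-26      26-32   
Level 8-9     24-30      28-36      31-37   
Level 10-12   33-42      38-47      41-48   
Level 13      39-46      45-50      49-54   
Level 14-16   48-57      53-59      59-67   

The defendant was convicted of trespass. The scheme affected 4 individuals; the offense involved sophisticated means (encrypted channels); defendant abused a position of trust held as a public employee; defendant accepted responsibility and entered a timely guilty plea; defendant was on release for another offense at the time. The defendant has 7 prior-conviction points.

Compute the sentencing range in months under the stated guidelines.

Base offense level for trespass: 9.
R1 applies: 9 − 3 = 6.
R2 applies: 6 + 2 = 8.
R4 does not apply.
R5 applies (level before this adjustment is 8 ≥ 5, so +3): 8 + 3 = 11.
R6 applies: 11 + 1 = 12.
R7 applies (level before this adjustment is 12 ≥ 7, so +5): 12 + 5 = 17.
Level 17 exceeds the maximum of 16; capped at 16.
Final offense level: 16.
Criminal history: 7 prior points → Category II (3-10).
Level 16 falls in the 14-16 band.
Grid: Level 14-16 × Category II = 53-59 months.

53-59 months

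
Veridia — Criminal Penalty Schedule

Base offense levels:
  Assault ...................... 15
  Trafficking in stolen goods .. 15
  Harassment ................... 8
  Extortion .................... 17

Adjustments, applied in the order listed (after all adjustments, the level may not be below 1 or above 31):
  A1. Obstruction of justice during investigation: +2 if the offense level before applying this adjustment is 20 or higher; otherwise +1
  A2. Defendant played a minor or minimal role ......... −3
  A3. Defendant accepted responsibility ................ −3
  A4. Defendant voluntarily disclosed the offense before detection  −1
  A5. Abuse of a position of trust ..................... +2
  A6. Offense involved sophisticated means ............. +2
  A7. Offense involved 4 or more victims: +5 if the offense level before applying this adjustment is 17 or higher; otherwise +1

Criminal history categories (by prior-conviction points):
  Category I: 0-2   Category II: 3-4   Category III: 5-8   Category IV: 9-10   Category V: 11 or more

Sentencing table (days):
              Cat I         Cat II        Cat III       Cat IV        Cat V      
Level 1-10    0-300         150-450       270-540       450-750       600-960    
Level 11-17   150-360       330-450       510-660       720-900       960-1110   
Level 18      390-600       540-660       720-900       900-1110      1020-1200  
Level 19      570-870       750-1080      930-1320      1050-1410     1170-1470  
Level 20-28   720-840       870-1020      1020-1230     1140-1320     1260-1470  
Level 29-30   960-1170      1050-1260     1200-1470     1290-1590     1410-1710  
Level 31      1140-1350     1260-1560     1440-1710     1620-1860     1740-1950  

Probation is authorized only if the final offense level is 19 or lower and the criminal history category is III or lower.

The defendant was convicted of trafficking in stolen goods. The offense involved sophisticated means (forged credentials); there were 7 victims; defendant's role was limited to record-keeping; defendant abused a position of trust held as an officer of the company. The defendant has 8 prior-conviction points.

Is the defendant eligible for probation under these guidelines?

Base offense level for trafficking in stolen goods: 15.
A2 applies: 15 − 3 = 12.
A3 does not apply.
A5 applies: 12 + 2 = 14.
A6 applies: 14 + 2 = 16.
A7 applies (level before this adjustment is 16 < 17, so +1): 16 + 1 = 17.
Final offense level: 17.
Criminal history: 8 prior points → Category III (5-8).
Level 17 falls in the 11-17 band.
Grid: Level 11-17 × Category III = 510-660 days.
Probation check: level 17 ≤ 19 and category III ≤ III → eligible.

Yes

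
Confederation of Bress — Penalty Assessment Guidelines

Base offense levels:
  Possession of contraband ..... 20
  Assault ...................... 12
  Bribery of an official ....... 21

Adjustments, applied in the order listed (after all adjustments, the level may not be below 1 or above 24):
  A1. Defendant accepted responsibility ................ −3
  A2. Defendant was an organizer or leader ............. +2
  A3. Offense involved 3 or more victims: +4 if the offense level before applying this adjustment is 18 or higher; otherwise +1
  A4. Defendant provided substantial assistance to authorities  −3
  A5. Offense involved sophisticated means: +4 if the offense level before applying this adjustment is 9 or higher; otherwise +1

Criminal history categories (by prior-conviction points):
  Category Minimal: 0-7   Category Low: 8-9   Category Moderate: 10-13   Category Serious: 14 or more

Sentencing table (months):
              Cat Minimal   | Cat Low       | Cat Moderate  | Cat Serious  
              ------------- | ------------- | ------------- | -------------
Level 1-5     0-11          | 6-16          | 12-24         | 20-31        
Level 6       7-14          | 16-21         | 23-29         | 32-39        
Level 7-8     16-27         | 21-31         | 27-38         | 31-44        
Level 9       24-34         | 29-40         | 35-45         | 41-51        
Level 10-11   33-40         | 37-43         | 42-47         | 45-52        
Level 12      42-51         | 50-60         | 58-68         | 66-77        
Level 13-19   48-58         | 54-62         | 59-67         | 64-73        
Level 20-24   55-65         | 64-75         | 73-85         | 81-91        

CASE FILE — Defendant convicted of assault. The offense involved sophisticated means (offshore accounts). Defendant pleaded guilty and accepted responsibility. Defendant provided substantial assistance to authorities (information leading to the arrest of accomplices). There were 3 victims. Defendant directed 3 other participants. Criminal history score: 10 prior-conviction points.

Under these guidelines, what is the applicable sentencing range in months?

59-67 months

Base offense level for assault: 12.
A1 applies: 12 − 3 = 9.
A2 applies: 9 + 2 = 11.
A3 applies (level before this adjustment is 11 < 18, so +1): 11 + 1 = 12.
A4 applies: 12 − 3 = 9.
A5 applies (level before this adjustment is 9 ≥ 9, so +4): 9 + 4 = 13.
Final offense level: 13.
Criminal history: 10 prior points → Category Moderate (10-13).
Level 13 falls in the 13-19 band.
Grid: Level 13-19 × Category Moderate = 59-67 months.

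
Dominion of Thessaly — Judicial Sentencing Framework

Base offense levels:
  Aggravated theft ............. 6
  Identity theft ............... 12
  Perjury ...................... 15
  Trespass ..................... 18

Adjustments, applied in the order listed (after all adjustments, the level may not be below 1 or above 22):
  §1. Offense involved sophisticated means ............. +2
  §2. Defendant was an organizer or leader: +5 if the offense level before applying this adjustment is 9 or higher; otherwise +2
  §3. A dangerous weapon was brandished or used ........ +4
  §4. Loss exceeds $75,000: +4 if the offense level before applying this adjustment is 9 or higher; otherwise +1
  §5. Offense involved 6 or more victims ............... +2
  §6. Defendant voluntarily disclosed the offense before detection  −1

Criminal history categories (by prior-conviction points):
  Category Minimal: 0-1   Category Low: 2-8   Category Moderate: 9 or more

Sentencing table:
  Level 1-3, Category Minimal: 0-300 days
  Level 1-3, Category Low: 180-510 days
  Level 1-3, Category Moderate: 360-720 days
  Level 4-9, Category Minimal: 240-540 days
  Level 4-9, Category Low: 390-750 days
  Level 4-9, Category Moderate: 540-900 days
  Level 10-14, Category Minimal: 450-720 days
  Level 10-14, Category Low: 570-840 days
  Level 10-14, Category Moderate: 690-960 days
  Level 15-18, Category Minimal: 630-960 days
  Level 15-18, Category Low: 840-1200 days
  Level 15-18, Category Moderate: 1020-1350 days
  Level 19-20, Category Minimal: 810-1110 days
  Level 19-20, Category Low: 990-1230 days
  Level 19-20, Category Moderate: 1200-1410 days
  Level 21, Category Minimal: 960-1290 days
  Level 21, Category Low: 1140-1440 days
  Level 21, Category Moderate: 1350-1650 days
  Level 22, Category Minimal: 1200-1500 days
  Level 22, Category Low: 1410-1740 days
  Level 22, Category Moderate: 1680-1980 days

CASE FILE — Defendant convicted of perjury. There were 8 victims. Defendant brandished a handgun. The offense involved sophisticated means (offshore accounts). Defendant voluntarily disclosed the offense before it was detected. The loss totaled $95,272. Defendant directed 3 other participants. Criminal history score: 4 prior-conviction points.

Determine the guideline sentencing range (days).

Base offense level for perjury: 15.
§1 applies: 15 + 2 = 17.
§2 applies (level before this adjustment is 17 ≥ 9, so +5): 17 + 5 = 22.
§3 applies: 22 + 4 = 26.
§4 applies (level before this adjustment is 26 ≥ 9, so +4): 26 + 4 = 30.
§5 applies: 30 + 2 = 32.
§6 applies: 32 − 1 = 31.
Level 31 exceeds the maximum of 22; capped at 22.
Final offense level: 22.
Criminal history: 4 prior points → Category Low (2-8).
Level 22 falls in the 22 band.
Grid: Level 22 × Category Low = 1410-1740 days.

1410-1740 days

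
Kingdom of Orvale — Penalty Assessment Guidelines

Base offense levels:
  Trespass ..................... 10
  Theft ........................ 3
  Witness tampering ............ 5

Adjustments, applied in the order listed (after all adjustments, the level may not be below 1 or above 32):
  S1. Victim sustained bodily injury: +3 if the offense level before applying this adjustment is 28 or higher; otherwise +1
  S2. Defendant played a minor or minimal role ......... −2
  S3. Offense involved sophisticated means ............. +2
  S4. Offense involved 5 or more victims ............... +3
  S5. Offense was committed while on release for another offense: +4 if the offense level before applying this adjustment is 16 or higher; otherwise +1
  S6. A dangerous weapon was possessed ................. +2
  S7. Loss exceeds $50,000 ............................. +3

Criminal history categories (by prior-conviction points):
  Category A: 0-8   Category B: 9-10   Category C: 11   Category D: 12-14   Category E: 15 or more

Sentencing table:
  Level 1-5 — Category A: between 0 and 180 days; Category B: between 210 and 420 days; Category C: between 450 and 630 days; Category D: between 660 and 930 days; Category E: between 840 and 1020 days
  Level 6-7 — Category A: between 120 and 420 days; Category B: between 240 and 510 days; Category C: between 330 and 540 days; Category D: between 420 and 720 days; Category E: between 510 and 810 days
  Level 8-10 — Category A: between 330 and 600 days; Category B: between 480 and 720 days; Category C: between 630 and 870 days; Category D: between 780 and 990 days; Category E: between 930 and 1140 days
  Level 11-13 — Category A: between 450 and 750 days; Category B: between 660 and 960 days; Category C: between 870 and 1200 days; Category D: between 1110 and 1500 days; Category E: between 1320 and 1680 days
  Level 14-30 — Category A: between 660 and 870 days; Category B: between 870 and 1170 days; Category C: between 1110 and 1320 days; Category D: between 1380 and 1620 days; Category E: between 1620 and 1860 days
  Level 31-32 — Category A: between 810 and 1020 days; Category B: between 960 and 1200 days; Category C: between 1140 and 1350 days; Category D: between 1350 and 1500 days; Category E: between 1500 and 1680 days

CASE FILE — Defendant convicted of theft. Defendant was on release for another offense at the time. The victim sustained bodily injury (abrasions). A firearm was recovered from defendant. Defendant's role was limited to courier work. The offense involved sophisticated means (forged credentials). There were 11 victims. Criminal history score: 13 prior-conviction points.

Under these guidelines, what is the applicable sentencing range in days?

780-990 days

Base offense level for theft: 3.
S1 applies (level before this adjustment is 3 < 28, so +1): 3 + 1 = 4.
S2 applies: 4 − 2 = 2.
S3 applies: 2 + 2 = 4.
S4 applies: 4 + 3 = 7.
S5 applies (level before this adjustment is 7 < 16, so +1): 7 + 1 = 8.
S6 applies: 8 + 2 = 10.
S7 does not apply.
Final offense level: 10.
Criminal history: 13 prior points → Category D (12-14).
Level 10 falls in the 8-10 band.
Grid: Level 8-10 × Category D = 780-990 days.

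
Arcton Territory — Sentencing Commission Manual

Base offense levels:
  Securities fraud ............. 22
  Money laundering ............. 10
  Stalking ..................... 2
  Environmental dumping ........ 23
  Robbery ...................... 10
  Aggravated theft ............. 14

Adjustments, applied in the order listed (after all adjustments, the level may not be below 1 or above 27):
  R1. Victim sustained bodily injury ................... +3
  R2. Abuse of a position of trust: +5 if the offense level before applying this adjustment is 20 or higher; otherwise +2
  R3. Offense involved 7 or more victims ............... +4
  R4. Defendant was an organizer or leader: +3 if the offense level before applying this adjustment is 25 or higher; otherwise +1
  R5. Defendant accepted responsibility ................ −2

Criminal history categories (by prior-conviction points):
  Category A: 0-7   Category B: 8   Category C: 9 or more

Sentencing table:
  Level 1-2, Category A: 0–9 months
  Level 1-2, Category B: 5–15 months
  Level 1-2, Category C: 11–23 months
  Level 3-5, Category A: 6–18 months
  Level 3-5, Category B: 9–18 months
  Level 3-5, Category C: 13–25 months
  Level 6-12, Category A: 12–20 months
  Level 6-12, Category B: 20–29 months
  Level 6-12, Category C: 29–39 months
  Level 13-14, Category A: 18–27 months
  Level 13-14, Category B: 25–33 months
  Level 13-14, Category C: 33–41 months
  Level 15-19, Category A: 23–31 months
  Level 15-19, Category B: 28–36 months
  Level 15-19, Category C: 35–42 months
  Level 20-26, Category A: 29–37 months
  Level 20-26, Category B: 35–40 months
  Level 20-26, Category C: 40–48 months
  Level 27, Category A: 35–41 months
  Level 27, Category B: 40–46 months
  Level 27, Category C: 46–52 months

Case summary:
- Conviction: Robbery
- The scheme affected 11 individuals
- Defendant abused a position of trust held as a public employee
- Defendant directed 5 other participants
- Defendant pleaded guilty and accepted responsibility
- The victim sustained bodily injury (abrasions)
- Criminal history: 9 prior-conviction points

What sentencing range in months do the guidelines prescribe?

35-42 months

Base offense level for robbery: 10.
R1 applies: 10 + 3 = 13.
R2 applies (level before this adjustment is 13 < 20, so +2): 13 + 2 = 15.
R3 applies: 15 + 4 = 19.
R4 applies (level before this adjustment is 19 < 25, so +1): 19 + 1 = 20.
R5 applies: 20 − 2 = 18.
Final offense level: 18.
Criminal history: 9 prior points → Category C (9+).
Level 18 falls in the 15-19 band.
Grid: Level 15-19 × Category C = 35-42 months.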